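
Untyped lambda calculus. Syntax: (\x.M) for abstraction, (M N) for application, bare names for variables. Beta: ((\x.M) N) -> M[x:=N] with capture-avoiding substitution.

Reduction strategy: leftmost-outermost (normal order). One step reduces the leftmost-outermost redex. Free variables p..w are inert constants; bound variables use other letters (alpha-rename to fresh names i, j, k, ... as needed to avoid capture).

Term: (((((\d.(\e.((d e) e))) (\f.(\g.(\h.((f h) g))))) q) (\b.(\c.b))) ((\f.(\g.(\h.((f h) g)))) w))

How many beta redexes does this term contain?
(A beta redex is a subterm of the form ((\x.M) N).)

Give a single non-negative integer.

Term: (((((\d.(\e.((d e) e))) (\f.(\g.(\h.((f h) g))))) q) (\b.(\c.b))) ((\f.(\g.(\h.((f h) g)))) w))
  Redex: ((\d.(\e.((d e) e))) (\f.(\g.(\h.((f h) g)))))
  Redex: ((\f.(\g.(\h.((f h) g)))) w)
Total redexes: 2

Answer: 2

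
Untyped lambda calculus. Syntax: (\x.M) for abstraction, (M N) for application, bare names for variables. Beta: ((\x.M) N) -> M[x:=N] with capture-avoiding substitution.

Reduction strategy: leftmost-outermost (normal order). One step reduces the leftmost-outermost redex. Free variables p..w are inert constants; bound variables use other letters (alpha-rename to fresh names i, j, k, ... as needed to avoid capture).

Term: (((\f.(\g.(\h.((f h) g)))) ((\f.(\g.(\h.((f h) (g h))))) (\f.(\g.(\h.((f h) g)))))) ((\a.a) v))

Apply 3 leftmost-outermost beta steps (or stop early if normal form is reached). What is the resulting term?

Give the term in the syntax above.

Answer: (\h.(((\g.(\h.(((\f.(\g.(\h.((f h) g)))) h) (g h)))) h) ((\a.a) v)))

Derivation:
Step 0: (((\f.(\g.(\h.((f h) g)))) ((\f.(\g.(\h.((f h) (g h))))) (\f.(\g.(\h.((f h) g)))))) ((\a.a) v))
Step 1: ((\g.(\h.((((\f.(\g.(\h.((f h) (g h))))) (\f.(\g.(\h.((f h) g))))) h) g))) ((\a.a) v))
Step 2: (\h.((((\f.(\g.(\h.((f h) (g h))))) (\f.(\g.(\h.((f h) g))))) h) ((\a.a) v)))
Step 3: (\h.(((\g.(\h.(((\f.(\g.(\h.((f h) g)))) h) (g h)))) h) ((\a.a) v)))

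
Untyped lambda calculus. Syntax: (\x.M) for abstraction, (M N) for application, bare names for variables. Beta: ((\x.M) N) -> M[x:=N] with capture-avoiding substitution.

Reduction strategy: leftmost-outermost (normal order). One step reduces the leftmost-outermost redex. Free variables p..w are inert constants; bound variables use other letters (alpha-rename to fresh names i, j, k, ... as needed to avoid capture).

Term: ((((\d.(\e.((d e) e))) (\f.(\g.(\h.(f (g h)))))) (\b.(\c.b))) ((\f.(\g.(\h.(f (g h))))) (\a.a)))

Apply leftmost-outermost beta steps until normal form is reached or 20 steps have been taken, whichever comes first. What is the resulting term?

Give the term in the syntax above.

Answer: (\c.(\c.(\g.(\h.(g h)))))

Derivation:
Step 0: ((((\d.(\e.((d e) e))) (\f.(\g.(\h.(f (g h)))))) (\b.(\c.b))) ((\f.(\g.(\h.(f (g h))))) (\a.a)))
Step 1: (((\e.(((\f.(\g.(\h.(f (g h))))) e) e)) (\b.(\c.b))) ((\f.(\g.(\h.(f (g h))))) (\a.a)))
Step 2: ((((\f.(\g.(\h.(f (g h))))) (\b.(\c.b))) (\b.(\c.b))) ((\f.(\g.(\h.(f (g h))))) (\a.a)))
Step 3: (((\g.(\h.((\b.(\c.b)) (g h)))) (\b.(\c.b))) ((\f.(\g.(\h.(f (g h))))) (\a.a)))
Step 4: ((\h.((\b.(\c.b)) ((\b.(\c.b)) h))) ((\f.(\g.(\h.(f (g h))))) (\a.a)))
Step 5: ((\b.(\c.b)) ((\b.(\c.b)) ((\f.(\g.(\h.(f (g h))))) (\a.a))))
Step 6: (\c.((\b.(\c.b)) ((\f.(\g.(\h.(f (g h))))) (\a.a))))
Step 7: (\c.(\c.((\f.(\g.(\h.(f (g h))))) (\a.a))))
Step 8: (\c.(\c.(\g.(\h.((\a.a) (g h))))))
Step 9: (\c.(\c.(\g.(\h.(g h)))))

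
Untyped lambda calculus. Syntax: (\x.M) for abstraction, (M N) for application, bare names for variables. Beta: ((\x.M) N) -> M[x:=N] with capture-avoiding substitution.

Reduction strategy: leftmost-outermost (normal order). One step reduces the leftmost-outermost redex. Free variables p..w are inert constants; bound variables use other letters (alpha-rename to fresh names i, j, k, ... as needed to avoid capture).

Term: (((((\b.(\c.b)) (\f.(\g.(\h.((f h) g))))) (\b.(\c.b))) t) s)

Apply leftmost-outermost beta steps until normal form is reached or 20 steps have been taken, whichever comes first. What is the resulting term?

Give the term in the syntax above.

Answer: (\h.((t h) s))

Derivation:
Step 0: (((((\b.(\c.b)) (\f.(\g.(\h.((f h) g))))) (\b.(\c.b))) t) s)
Step 1: ((((\c.(\f.(\g.(\h.((f h) g))))) (\b.(\c.b))) t) s)
Step 2: (((\f.(\g.(\h.((f h) g)))) t) s)
Step 3: ((\g.(\h.((t h) g))) s)
Step 4: (\h.((t h) s))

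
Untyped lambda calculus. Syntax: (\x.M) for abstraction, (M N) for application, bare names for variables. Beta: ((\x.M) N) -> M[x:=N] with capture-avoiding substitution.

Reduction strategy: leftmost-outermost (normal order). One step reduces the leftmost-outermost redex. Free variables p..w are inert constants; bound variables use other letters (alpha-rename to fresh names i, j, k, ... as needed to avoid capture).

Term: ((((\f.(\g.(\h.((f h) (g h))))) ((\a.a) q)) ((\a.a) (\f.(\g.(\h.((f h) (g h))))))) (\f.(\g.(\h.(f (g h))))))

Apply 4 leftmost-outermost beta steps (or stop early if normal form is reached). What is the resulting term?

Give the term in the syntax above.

Answer: ((q (\f.(\g.(\h.(f (g h)))))) (((\a.a) (\f.(\g.(\h.((f h) (g h)))))) (\f.(\g.(\h.(f (g h)))))))

Derivation:
Step 0: ((((\f.(\g.(\h.((f h) (g h))))) ((\a.a) q)) ((\a.a) (\f.(\g.(\h.((f h) (g h))))))) (\f.(\g.(\h.(f (g h))))))
Step 1: (((\g.(\h.((((\a.a) q) h) (g h)))) ((\a.a) (\f.(\g.(\h.((f h) (g h))))))) (\f.(\g.(\h.(f (g h))))))
Step 2: ((\h.((((\a.a) q) h) (((\a.a) (\f.(\g.(\h.((f h) (g h)))))) h))) (\f.(\g.(\h.(f (g h))))))
Step 3: ((((\a.a) q) (\f.(\g.(\h.(f (g h)))))) (((\a.a) (\f.(\g.(\h.((f h) (g h)))))) (\f.(\g.(\h.(f (g h)))))))
Step 4: ((q (\f.(\g.(\h.(f (g h)))))) (((\a.a) (\f.(\g.(\h.((f h) (g h)))))) (\f.(\g.(\h.(f (g h)))))))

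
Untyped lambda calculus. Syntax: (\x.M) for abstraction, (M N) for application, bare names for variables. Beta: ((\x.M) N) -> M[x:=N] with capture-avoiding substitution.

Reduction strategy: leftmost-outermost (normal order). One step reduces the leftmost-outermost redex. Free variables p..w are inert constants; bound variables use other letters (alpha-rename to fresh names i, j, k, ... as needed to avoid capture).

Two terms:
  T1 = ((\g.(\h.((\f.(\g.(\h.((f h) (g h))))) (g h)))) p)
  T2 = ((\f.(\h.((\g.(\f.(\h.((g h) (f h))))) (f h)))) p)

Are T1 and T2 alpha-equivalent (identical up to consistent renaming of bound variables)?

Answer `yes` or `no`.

Answer: yes

Derivation:
Term 1: ((\g.(\h.((\f.(\g.(\h.((f h) (g h))))) (g h)))) p)
Term 2: ((\f.(\h.((\g.(\f.(\h.((g h) (f h))))) (f h)))) p)
Alpha-equivalence: compare structure up to binder renaming.
Result: True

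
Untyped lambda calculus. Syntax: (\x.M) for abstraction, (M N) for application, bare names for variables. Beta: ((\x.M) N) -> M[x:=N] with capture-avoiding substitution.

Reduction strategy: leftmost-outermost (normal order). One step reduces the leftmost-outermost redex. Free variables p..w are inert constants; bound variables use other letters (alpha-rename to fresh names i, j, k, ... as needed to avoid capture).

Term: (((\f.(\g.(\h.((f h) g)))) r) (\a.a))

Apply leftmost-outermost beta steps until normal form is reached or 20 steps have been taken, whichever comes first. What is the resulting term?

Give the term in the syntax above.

Answer: (\h.((r h) (\a.a)))

Derivation:
Step 0: (((\f.(\g.(\h.((f h) g)))) r) (\a.a))
Step 1: ((\g.(\h.((r h) g))) (\a.a))
Step 2: (\h.((r h) (\a.a)))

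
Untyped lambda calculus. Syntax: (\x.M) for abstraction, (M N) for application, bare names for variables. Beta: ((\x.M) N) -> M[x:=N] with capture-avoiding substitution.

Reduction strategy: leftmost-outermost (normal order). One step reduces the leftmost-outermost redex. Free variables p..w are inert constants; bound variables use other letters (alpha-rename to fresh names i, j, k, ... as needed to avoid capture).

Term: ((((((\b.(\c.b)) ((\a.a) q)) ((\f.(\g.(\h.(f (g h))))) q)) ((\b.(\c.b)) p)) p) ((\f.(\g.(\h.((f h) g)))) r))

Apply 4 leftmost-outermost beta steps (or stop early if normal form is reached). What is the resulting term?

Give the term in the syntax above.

Answer: (((q (\c.p)) p) ((\f.(\g.(\h.((f h) g)))) r))

Derivation:
Step 0: ((((((\b.(\c.b)) ((\a.a) q)) ((\f.(\g.(\h.(f (g h))))) q)) ((\b.(\c.b)) p)) p) ((\f.(\g.(\h.((f h) g)))) r))
Step 1: (((((\c.((\a.a) q)) ((\f.(\g.(\h.(f (g h))))) q)) ((\b.(\c.b)) p)) p) ((\f.(\g.(\h.((f h) g)))) r))
Step 2: (((((\a.a) q) ((\b.(\c.b)) p)) p) ((\f.(\g.(\h.((f h) g)))) r))
Step 3: (((q ((\b.(\c.b)) p)) p) ((\f.(\g.(\h.((f h) g)))) r))
Step 4: (((q (\c.p)) p) ((\f.(\g.(\h.((f h) g)))) r))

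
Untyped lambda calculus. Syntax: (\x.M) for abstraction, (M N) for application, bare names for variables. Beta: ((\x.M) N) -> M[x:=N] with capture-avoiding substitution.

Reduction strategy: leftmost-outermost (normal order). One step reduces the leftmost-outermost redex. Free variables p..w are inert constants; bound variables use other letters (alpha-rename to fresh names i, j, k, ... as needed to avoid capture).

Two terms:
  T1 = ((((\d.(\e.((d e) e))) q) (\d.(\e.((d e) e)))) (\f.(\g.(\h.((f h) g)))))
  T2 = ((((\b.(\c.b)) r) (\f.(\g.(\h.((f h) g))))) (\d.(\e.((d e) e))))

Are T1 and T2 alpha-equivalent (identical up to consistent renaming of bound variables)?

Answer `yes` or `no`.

Answer: no

Derivation:
Term 1: ((((\d.(\e.((d e) e))) q) (\d.(\e.((d e) e)))) (\f.(\g.(\h.((f h) g)))))
Term 2: ((((\b.(\c.b)) r) (\f.(\g.(\h.((f h) g))))) (\d.(\e.((d e) e))))
Alpha-equivalence: compare structure up to binder renaming.
Result: False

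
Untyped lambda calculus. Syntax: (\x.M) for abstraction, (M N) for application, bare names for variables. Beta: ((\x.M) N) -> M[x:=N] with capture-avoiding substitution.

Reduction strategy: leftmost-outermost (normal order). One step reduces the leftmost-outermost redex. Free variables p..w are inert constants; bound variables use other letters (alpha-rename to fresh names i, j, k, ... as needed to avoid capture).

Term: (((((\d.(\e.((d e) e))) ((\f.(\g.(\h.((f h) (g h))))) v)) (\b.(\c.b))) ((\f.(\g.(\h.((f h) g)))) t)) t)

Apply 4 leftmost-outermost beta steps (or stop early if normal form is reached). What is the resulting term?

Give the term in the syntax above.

Step 0: (((((\d.(\e.((d e) e))) ((\f.(\g.(\h.((f h) (g h))))) v)) (\b.(\c.b))) ((\f.(\g.(\h.((f h) g)))) t)) t)
Step 1: ((((\e.((((\f.(\g.(\h.((f h) (g h))))) v) e) e)) (\b.(\c.b))) ((\f.(\g.(\h.((f h) g)))) t)) t)
Step 2: ((((((\f.(\g.(\h.((f h) (g h))))) v) (\b.(\c.b))) (\b.(\c.b))) ((\f.(\g.(\h.((f h) g)))) t)) t)
Step 3: (((((\g.(\h.((v h) (g h)))) (\b.(\c.b))) (\b.(\c.b))) ((\f.(\g.(\h.((f h) g)))) t)) t)
Step 4: ((((\h.((v h) ((\b.(\c.b)) h))) (\b.(\c.b))) ((\f.(\g.(\h.((f h) g)))) t)) t)

Answer: ((((\h.((v h) ((\b.(\c.b)) h))) (\b.(\c.b))) ((\f.(\g.(\h.((f h) g)))) t)) t)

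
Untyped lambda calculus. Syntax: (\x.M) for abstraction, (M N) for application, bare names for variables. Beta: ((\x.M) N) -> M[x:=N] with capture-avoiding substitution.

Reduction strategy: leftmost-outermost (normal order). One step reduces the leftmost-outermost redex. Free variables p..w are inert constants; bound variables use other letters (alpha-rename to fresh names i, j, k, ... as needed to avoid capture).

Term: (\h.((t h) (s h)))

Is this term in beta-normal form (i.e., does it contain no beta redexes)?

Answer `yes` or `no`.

Term: (\h.((t h) (s h)))
No beta redexes found.

Answer: yes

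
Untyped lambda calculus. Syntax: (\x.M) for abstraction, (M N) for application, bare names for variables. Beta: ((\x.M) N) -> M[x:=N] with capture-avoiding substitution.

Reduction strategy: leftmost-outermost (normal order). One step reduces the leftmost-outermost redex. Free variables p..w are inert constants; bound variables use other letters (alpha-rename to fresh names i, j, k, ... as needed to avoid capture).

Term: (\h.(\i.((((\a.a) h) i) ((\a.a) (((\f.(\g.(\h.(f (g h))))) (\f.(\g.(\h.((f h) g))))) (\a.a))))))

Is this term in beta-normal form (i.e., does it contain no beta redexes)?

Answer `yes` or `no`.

Term: (\h.(\i.((((\a.a) h) i) ((\a.a) (((\f.(\g.(\h.(f (g h))))) (\f.(\g.(\h.((f h) g))))) (\a.a))))))
Found 3 beta redex(es).

Answer: no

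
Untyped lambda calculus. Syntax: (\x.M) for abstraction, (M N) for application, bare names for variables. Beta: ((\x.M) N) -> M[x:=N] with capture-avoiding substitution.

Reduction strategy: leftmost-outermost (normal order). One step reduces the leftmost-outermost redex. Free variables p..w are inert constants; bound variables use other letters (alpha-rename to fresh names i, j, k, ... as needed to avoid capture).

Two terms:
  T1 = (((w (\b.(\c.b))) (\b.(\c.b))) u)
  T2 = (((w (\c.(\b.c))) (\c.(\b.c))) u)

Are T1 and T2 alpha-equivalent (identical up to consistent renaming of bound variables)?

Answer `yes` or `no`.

Term 1: (((w (\b.(\c.b))) (\b.(\c.b))) u)
Term 2: (((w (\c.(\b.c))) (\c.(\b.c))) u)
Alpha-equivalence: compare structure up to binder renaming.
Result: True

Answer: yes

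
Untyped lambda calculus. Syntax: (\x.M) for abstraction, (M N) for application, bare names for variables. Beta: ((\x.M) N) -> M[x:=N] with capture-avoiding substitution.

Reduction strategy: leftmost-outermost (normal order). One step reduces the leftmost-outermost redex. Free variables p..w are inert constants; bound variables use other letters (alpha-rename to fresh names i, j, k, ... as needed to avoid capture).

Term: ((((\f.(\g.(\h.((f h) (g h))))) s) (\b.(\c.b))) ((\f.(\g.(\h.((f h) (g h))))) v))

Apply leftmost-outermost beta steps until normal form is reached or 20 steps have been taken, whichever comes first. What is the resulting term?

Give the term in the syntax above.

Answer: ((s (\g.(\h.((v h) (g h))))) (\c.(\g.(\h.((v h) (g h))))))

Derivation:
Step 0: ((((\f.(\g.(\h.((f h) (g h))))) s) (\b.(\c.b))) ((\f.(\g.(\h.((f h) (g h))))) v))
Step 1: (((\g.(\h.((s h) (g h)))) (\b.(\c.b))) ((\f.(\g.(\h.((f h) (g h))))) v))
Step 2: ((\h.((s h) ((\b.(\c.b)) h))) ((\f.(\g.(\h.((f h) (g h))))) v))
Step 3: ((s ((\f.(\g.(\h.((f h) (g h))))) v)) ((\b.(\c.b)) ((\f.(\g.(\h.((f h) (g h))))) v)))
Step 4: ((s (\g.(\h.((v h) (g h))))) ((\b.(\c.b)) ((\f.(\g.(\h.((f h) (g h))))) v)))
Step 5: ((s (\g.(\h.((v h) (g h))))) (\c.((\f.(\g.(\h.((f h) (g h))))) v)))
Step 6: ((s (\g.(\h.((v h) (g h))))) (\c.(\g.(\h.((v h) (g h))))))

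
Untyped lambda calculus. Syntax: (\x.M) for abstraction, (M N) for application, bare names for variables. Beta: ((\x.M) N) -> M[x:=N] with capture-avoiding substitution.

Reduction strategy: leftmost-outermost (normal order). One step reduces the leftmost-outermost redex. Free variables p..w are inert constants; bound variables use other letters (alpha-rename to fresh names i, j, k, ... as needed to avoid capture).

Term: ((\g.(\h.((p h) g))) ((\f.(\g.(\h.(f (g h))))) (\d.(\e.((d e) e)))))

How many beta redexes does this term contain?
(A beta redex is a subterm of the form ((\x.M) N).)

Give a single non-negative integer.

Term: ((\g.(\h.((p h) g))) ((\f.(\g.(\h.(f (g h))))) (\d.(\e.((d e) e)))))
  Redex: ((\g.(\h.((p h) g))) ((\f.(\g.(\h.(f (g h))))) (\d.(\e.((d e) e)))))
  Redex: ((\f.(\g.(\h.(f (g h))))) (\d.(\e.((d e) e))))
Total redexes: 2

Answer: 2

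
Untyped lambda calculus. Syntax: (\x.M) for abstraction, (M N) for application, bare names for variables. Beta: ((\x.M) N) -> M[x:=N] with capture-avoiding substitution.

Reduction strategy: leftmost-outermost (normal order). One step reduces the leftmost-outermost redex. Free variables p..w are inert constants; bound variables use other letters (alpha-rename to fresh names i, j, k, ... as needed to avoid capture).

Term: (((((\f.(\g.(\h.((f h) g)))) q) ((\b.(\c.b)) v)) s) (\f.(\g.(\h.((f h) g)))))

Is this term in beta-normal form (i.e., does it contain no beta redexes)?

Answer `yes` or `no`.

Answer: no

Derivation:
Term: (((((\f.(\g.(\h.((f h) g)))) q) ((\b.(\c.b)) v)) s) (\f.(\g.(\h.((f h) g)))))
Found 2 beta redex(es).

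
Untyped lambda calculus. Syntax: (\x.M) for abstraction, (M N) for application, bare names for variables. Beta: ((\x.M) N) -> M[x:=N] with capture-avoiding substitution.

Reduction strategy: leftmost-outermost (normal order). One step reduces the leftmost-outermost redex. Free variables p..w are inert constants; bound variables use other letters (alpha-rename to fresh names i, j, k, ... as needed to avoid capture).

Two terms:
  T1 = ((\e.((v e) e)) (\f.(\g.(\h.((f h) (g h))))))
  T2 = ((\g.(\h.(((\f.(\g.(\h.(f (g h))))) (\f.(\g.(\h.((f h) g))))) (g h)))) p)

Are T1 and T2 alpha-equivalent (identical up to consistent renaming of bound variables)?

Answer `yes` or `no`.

Term 1: ((\e.((v e) e)) (\f.(\g.(\h.((f h) (g h))))))
Term 2: ((\g.(\h.(((\f.(\g.(\h.(f (g h))))) (\f.(\g.(\h.((f h) g))))) (g h)))) p)
Alpha-equivalence: compare structure up to binder renaming.
Result: False

Answer: no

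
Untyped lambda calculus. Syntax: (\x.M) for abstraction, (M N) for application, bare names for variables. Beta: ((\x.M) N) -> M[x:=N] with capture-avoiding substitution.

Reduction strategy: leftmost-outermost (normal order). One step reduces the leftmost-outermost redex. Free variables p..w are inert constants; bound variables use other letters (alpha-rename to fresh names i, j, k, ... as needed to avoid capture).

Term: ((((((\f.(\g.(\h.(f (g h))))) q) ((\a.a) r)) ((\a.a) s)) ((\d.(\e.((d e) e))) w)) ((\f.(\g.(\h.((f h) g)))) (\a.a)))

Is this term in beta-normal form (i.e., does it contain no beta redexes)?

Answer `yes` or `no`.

Answer: no

Derivation:
Term: ((((((\f.(\g.(\h.(f (g h))))) q) ((\a.a) r)) ((\a.a) s)) ((\d.(\e.((d e) e))) w)) ((\f.(\g.(\h.((f h) g)))) (\a.a)))
Found 5 beta redex(es).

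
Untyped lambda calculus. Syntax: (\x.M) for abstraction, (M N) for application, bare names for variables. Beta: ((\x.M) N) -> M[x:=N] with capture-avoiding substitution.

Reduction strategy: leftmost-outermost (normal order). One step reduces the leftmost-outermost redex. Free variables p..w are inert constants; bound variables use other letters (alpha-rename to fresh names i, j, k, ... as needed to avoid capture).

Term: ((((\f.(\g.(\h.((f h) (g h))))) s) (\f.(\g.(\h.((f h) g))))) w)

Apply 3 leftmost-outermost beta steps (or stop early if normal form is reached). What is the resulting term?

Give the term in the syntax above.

Answer: ((s w) ((\f.(\g.(\h.((f h) g)))) w))

Derivation:
Step 0: ((((\f.(\g.(\h.((f h) (g h))))) s) (\f.(\g.(\h.((f h) g))))) w)
Step 1: (((\g.(\h.((s h) (g h)))) (\f.(\g.(\h.((f h) g))))) w)
Step 2: ((\h.((s h) ((\f.(\g.(\h.((f h) g)))) h))) w)
Step 3: ((s w) ((\f.(\g.(\h.((f h) g)))) w))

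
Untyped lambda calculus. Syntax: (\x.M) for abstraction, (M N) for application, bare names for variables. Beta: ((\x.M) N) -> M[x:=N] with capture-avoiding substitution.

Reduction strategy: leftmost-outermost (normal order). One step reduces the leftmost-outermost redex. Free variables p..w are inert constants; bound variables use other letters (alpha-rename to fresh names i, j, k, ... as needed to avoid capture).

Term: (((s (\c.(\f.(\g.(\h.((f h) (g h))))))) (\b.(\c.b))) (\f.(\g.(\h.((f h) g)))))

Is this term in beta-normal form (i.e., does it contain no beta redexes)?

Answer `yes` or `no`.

Answer: yes

Derivation:
Term: (((s (\c.(\f.(\g.(\h.((f h) (g h))))))) (\b.(\c.b))) (\f.(\g.(\h.((f h) g)))))
No beta redexes found.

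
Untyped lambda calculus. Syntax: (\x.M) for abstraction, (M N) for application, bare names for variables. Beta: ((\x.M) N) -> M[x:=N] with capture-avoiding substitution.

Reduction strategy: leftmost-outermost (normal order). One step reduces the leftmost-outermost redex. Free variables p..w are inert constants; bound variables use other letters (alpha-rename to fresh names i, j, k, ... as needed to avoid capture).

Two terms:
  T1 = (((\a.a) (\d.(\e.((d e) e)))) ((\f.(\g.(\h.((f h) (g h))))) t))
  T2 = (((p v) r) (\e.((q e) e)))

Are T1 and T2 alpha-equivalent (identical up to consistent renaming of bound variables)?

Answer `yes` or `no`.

Term 1: (((\a.a) (\d.(\e.((d e) e)))) ((\f.(\g.(\h.((f h) (g h))))) t))
Term 2: (((p v) r) (\e.((q e) e)))
Alpha-equivalence: compare structure up to binder renaming.
Result: False

Answer: no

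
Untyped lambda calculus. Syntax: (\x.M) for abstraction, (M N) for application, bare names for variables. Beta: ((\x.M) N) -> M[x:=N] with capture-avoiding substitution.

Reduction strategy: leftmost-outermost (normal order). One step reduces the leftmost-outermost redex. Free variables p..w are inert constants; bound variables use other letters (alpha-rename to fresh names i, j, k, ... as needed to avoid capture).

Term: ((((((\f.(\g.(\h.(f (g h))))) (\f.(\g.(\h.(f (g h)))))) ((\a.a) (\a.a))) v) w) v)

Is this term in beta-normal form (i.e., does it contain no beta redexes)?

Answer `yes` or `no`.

Answer: no

Derivation:
Term: ((((((\f.(\g.(\h.(f (g h))))) (\f.(\g.(\h.(f (g h)))))) ((\a.a) (\a.a))) v) w) v)
Found 2 beta redex(es).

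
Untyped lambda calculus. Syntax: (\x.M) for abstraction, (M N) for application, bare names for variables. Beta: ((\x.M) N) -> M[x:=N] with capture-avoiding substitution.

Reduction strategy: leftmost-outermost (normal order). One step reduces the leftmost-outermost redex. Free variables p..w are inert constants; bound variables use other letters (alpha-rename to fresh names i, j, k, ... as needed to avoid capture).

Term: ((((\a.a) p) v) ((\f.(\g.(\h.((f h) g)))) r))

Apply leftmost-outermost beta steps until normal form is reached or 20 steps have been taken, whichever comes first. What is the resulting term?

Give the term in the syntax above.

Answer: ((p v) (\g.(\h.((r h) g))))

Derivation:
Step 0: ((((\a.a) p) v) ((\f.(\g.(\h.((f h) g)))) r))
Step 1: ((p v) ((\f.(\g.(\h.((f h) g)))) r))
Step 2: ((p v) (\g.(\h.((r h) g))))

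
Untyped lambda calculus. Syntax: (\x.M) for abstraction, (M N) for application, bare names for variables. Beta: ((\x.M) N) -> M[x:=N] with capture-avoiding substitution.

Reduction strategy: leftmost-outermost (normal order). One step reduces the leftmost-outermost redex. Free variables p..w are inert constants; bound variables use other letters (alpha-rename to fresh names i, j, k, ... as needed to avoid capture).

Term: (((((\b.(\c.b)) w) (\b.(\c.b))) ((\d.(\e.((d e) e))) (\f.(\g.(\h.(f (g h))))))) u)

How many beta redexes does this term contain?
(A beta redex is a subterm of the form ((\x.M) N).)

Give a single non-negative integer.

Answer: 2

Derivation:
Term: (((((\b.(\c.b)) w) (\b.(\c.b))) ((\d.(\e.((d e) e))) (\f.(\g.(\h.(f (g h))))))) u)
  Redex: ((\b.(\c.b)) w)
  Redex: ((\d.(\e.((d e) e))) (\f.(\g.(\h.(f (g h))))))
Total redexes: 2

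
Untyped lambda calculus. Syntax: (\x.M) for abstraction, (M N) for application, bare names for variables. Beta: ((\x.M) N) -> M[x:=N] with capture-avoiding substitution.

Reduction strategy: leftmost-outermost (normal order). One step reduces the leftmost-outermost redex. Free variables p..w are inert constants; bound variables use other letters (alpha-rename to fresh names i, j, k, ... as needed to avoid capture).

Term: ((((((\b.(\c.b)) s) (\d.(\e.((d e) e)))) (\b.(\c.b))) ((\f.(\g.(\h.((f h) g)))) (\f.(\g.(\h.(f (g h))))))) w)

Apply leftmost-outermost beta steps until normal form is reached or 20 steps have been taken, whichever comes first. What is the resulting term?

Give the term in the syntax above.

Answer: (((s (\b.(\c.b))) (\g.(\h.(\i.(h (g i)))))) w)

Derivation:
Step 0: ((((((\b.(\c.b)) s) (\d.(\e.((d e) e)))) (\b.(\c.b))) ((\f.(\g.(\h.((f h) g)))) (\f.(\g.(\h.(f (g h))))))) w)
Step 1: (((((\c.s) (\d.(\e.((d e) e)))) (\b.(\c.b))) ((\f.(\g.(\h.((f h) g)))) (\f.(\g.(\h.(f (g h))))))) w)
Step 2: (((s (\b.(\c.b))) ((\f.(\g.(\h.((f h) g)))) (\f.(\g.(\h.(f (g h))))))) w)
Step 3: (((s (\b.(\c.b))) (\g.(\h.(((\f.(\g.(\h.(f (g h))))) h) g)))) w)
Step 4: (((s (\b.(\c.b))) (\g.(\h.((\g.(\i.(h (g i)))) g)))) w)
Step 5: (((s (\b.(\c.b))) (\g.(\h.(\i.(h (g i)))))) w)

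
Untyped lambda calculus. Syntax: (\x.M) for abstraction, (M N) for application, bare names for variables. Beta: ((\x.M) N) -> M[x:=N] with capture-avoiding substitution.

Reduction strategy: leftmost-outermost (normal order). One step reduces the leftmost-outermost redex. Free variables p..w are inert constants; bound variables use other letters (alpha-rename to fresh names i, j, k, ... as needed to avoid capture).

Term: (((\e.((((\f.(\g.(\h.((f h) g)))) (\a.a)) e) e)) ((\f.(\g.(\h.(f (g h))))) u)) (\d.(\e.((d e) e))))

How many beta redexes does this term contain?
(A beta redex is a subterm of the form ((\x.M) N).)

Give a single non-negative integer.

Answer: 3

Derivation:
Term: (((\e.((((\f.(\g.(\h.((f h) g)))) (\a.a)) e) e)) ((\f.(\g.(\h.(f (g h))))) u)) (\d.(\e.((d e) e))))
  Redex: ((\e.((((\f.(\g.(\h.((f h) g)))) (\a.a)) e) e)) ((\f.(\g.(\h.(f (g h))))) u))
  Redex: ((\f.(\g.(\h.((f h) g)))) (\a.a))
  Redex: ((\f.(\g.(\h.(f (g h))))) u)
Total redexes: 3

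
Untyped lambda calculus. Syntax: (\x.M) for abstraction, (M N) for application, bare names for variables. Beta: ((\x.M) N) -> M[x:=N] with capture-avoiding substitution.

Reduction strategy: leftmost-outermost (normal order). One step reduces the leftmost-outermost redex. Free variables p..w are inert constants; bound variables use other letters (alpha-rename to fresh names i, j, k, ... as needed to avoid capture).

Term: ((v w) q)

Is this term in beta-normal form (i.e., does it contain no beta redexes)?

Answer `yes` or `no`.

Answer: yes

Derivation:
Term: ((v w) q)
No beta redexes found.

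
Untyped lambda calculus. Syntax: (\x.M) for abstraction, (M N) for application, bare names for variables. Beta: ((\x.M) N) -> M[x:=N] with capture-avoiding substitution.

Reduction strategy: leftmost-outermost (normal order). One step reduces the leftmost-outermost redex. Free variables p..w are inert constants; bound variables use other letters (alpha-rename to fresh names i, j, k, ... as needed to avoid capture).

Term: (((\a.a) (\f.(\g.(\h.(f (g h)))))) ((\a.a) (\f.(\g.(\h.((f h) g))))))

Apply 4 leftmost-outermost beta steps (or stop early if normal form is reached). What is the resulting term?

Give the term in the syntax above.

Step 0: (((\a.a) (\f.(\g.(\h.(f (g h)))))) ((\a.a) (\f.(\g.(\h.((f h) g))))))
Step 1: ((\f.(\g.(\h.(f (g h))))) ((\a.a) (\f.(\g.(\h.((f h) g))))))
Step 2: (\g.(\h.(((\a.a) (\f.(\g.(\h.((f h) g))))) (g h))))
Step 3: (\g.(\h.((\f.(\g.(\h.((f h) g)))) (g h))))
Step 4: (\g.(\h.(\i.(\j.(((g h) j) i)))))

Answer: (\g.(\h.(\i.(\j.(((g h) j) i)))))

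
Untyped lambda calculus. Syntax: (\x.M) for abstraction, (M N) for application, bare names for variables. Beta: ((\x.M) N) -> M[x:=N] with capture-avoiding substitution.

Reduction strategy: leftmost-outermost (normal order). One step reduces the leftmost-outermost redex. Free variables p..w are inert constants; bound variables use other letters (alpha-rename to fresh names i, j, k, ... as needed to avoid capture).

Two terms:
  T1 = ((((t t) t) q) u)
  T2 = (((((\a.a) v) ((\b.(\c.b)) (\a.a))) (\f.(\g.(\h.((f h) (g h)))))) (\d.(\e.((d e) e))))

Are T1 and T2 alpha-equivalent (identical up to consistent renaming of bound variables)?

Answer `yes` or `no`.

Answer: no

Derivation:
Term 1: ((((t t) t) q) u)
Term 2: (((((\a.a) v) ((\b.(\c.b)) (\a.a))) (\f.(\g.(\h.((f h) (g h)))))) (\d.(\e.((d e) e))))
Alpha-equivalence: compare structure up to binder renaming.
Result: False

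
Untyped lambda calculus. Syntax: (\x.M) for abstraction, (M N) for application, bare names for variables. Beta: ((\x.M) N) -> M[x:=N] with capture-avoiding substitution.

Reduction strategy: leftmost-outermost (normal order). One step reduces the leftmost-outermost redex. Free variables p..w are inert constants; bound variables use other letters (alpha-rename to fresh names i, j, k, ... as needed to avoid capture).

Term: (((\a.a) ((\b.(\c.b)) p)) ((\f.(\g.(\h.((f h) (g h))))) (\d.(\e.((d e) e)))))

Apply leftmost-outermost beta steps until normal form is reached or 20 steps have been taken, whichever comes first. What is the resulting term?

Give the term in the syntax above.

Step 0: (((\a.a) ((\b.(\c.b)) p)) ((\f.(\g.(\h.((f h) (g h))))) (\d.(\e.((d e) e)))))
Step 1: (((\b.(\c.b)) p) ((\f.(\g.(\h.((f h) (g h))))) (\d.(\e.((d e) e)))))
Step 2: ((\c.p) ((\f.(\g.(\h.((f h) (g h))))) (\d.(\e.((d e) e)))))
Step 3: p

Answer: p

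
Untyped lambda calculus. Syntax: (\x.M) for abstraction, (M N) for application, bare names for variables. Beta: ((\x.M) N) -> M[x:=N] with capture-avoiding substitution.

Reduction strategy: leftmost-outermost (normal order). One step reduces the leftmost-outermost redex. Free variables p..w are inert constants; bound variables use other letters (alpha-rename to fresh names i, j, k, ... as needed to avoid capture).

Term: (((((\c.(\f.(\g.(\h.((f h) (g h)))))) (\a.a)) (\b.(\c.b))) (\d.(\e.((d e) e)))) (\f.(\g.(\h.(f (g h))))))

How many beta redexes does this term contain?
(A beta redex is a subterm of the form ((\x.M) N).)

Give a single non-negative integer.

Answer: 1

Derivation:
Term: (((((\c.(\f.(\g.(\h.((f h) (g h)))))) (\a.a)) (\b.(\c.b))) (\d.(\e.((d e) e)))) (\f.(\g.(\h.(f (g h))))))
  Redex: ((\c.(\f.(\g.(\h.((f h) (g h)))))) (\a.a))
Total redexes: 1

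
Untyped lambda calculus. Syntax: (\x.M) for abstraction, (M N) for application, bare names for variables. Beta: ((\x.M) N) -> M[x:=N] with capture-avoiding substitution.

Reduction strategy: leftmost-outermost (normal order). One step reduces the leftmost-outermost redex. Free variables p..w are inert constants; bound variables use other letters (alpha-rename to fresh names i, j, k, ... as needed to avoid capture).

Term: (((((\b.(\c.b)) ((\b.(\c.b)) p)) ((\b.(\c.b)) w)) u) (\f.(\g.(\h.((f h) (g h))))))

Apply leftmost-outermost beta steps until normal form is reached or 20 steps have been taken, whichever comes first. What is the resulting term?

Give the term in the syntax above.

Answer: (p (\f.(\g.(\h.((f h) (g h))))))

Derivation:
Step 0: (((((\b.(\c.b)) ((\b.(\c.b)) p)) ((\b.(\c.b)) w)) u) (\f.(\g.(\h.((f h) (g h))))))
Step 1: ((((\c.((\b.(\c.b)) p)) ((\b.(\c.b)) w)) u) (\f.(\g.(\h.((f h) (g h))))))
Step 2: ((((\b.(\c.b)) p) u) (\f.(\g.(\h.((f h) (g h))))))
Step 3: (((\c.p) u) (\f.(\g.(\h.((f h) (g h))))))
Step 4: (p (\f.(\g.(\h.((f h) (g h))))))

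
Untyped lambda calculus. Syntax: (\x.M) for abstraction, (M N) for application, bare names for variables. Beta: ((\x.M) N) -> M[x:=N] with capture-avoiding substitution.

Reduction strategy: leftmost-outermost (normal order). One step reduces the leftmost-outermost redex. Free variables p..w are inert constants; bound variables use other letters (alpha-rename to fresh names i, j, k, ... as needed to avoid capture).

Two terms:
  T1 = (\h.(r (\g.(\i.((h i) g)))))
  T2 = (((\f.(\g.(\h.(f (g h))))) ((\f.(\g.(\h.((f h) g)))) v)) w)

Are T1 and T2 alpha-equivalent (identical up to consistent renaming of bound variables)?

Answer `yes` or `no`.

Answer: no

Derivation:
Term 1: (\h.(r (\g.(\i.((h i) g)))))
Term 2: (((\f.(\g.(\h.(f (g h))))) ((\f.(\g.(\h.((f h) g)))) v)) w)
Alpha-equivalence: compare structure up to binder renaming.
Result: False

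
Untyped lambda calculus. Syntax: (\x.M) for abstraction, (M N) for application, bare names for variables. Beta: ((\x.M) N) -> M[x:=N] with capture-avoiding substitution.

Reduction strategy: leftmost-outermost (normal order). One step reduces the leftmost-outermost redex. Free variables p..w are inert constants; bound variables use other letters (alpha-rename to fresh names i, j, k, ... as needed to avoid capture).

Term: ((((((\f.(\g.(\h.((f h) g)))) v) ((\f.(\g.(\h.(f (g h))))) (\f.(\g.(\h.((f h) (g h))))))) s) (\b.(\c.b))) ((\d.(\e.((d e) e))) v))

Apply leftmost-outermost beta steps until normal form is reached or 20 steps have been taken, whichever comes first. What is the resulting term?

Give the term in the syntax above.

Step 0: ((((((\f.(\g.(\h.((f h) g)))) v) ((\f.(\g.(\h.(f (g h))))) (\f.(\g.(\h.((f h) (g h))))))) s) (\b.(\c.b))) ((\d.(\e.((d e) e))) v))
Step 1: (((((\g.(\h.((v h) g))) ((\f.(\g.(\h.(f (g h))))) (\f.(\g.(\h.((f h) (g h))))))) s) (\b.(\c.b))) ((\d.(\e.((d e) e))) v))
Step 2: ((((\h.((v h) ((\f.(\g.(\h.(f (g h))))) (\f.(\g.(\h.((f h) (g h)))))))) s) (\b.(\c.b))) ((\d.(\e.((d e) e))) v))
Step 3: ((((v s) ((\f.(\g.(\h.(f (g h))))) (\f.(\g.(\h.((f h) (g h))))))) (\b.(\c.b))) ((\d.(\e.((d e) e))) v))
Step 4: ((((v s) (\g.(\h.((\f.(\g.(\h.((f h) (g h))))) (g h))))) (\b.(\c.b))) ((\d.(\e.((d e) e))) v))
Step 5: ((((v s) (\g.(\h.(\i.(\j.(((g h) j) (i j))))))) (\b.(\c.b))) ((\d.(\e.((d e) e))) v))
Step 6: ((((v s) (\g.(\h.(\i.(\j.(((g h) j) (i j))))))) (\b.(\c.b))) (\e.((v e) e)))

Answer: ((((v s) (\g.(\h.(\i.(\j.(((g h) j) (i j))))))) (\b.(\c.b))) (\e.((v e) e)))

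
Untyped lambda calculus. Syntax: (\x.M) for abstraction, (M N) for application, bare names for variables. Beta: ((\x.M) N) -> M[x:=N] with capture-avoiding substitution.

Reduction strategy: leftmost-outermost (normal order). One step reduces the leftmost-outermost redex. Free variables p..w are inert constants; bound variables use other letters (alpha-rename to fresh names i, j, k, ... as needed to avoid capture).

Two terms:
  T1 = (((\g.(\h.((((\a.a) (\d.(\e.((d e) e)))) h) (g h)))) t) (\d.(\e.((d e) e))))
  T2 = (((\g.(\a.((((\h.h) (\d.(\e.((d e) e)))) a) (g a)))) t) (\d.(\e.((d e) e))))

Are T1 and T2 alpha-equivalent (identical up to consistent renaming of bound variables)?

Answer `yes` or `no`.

Term 1: (((\g.(\h.((((\a.a) (\d.(\e.((d e) e)))) h) (g h)))) t) (\d.(\e.((d e) e))))
Term 2: (((\g.(\a.((((\h.h) (\d.(\e.((d e) e)))) a) (g a)))) t) (\d.(\e.((d e) e))))
Alpha-equivalence: compare structure up to binder renaming.
Result: True

Answer: yes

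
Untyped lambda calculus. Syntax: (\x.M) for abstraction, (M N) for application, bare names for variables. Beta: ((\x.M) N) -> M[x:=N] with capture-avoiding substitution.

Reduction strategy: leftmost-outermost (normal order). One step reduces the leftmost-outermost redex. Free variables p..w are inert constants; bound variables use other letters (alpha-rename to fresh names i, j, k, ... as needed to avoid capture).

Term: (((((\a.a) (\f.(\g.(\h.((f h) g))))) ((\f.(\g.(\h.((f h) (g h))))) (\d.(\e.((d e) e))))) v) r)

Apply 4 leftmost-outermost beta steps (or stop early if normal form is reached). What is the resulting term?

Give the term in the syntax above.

Step 0: (((((\a.a) (\f.(\g.(\h.((f h) g))))) ((\f.(\g.(\h.((f h) (g h))))) (\d.(\e.((d e) e))))) v) r)
Step 1: ((((\f.(\g.(\h.((f h) g)))) ((\f.(\g.(\h.((f h) (g h))))) (\d.(\e.((d e) e))))) v) r)
Step 2: (((\g.(\h.((((\f.(\g.(\h.((f h) (g h))))) (\d.(\e.((d e) e)))) h) g))) v) r)
Step 3: ((\h.((((\f.(\g.(\h.((f h) (g h))))) (\d.(\e.((d e) e)))) h) v)) r)
Step 4: ((((\f.(\g.(\h.((f h) (g h))))) (\d.(\e.((d e) e)))) r) v)

Answer: ((((\f.(\g.(\h.((f h) (g h))))) (\d.(\e.((d e) e)))) r) v)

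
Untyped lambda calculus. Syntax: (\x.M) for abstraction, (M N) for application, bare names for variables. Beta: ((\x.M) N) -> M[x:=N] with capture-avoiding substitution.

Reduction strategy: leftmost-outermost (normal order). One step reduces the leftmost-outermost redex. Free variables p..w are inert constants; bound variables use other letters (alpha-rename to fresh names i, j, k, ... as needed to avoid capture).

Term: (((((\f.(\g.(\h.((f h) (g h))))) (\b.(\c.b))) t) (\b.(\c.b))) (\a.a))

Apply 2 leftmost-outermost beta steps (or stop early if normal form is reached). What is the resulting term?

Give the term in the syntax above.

Answer: (((\h.(((\b.(\c.b)) h) (t h))) (\b.(\c.b))) (\a.a))

Derivation:
Step 0: (((((\f.(\g.(\h.((f h) (g h))))) (\b.(\c.b))) t) (\b.(\c.b))) (\a.a))
Step 1: ((((\g.(\h.(((\b.(\c.b)) h) (g h)))) t) (\b.(\c.b))) (\a.a))
Step 2: (((\h.(((\b.(\c.b)) h) (t h))) (\b.(\c.b))) (\a.a))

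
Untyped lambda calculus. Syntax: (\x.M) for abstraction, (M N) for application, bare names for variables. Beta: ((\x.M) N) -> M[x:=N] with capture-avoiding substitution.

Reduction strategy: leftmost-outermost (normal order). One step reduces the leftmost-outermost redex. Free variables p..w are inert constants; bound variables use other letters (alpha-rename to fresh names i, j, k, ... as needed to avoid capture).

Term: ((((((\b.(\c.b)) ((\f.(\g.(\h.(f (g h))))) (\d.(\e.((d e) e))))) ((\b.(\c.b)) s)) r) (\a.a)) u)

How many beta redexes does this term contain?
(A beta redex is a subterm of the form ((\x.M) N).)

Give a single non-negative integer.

Term: ((((((\b.(\c.b)) ((\f.(\g.(\h.(f (g h))))) (\d.(\e.((d e) e))))) ((\b.(\c.b)) s)) r) (\a.a)) u)
  Redex: ((\b.(\c.b)) ((\f.(\g.(\h.(f (g h))))) (\d.(\e.((d e) e)))))
  Redex: ((\f.(\g.(\h.(f (g h))))) (\d.(\e.((d e) e))))
  Redex: ((\b.(\c.b)) s)
Total redexes: 3

Answer: 3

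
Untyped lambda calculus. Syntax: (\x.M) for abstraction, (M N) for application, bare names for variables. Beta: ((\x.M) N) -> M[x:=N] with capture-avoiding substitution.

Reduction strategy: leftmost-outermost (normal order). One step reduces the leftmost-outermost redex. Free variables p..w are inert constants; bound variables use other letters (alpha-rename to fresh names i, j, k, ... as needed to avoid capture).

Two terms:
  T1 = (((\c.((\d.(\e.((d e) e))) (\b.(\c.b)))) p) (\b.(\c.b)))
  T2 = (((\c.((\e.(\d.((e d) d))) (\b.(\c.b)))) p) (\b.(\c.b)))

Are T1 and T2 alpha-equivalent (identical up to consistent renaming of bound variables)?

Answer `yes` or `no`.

Term 1: (((\c.((\d.(\e.((d e) e))) (\b.(\c.b)))) p) (\b.(\c.b)))
Term 2: (((\c.((\e.(\d.((e d) d))) (\b.(\c.b)))) p) (\b.(\c.b)))
Alpha-equivalence: compare structure up to binder renaming.
Result: True

Answer: yes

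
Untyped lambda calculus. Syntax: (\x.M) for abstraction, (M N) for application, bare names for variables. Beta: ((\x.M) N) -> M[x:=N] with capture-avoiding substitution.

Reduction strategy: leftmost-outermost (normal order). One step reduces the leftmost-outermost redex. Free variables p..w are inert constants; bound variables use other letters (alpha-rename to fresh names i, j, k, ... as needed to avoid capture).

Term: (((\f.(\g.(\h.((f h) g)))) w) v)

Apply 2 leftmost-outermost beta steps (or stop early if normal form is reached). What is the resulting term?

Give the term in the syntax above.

Answer: (\h.((w h) v))

Derivation:
Step 0: (((\f.(\g.(\h.((f h) g)))) w) v)
Step 1: ((\g.(\h.((w h) g))) v)
Step 2: (\h.((w h) v))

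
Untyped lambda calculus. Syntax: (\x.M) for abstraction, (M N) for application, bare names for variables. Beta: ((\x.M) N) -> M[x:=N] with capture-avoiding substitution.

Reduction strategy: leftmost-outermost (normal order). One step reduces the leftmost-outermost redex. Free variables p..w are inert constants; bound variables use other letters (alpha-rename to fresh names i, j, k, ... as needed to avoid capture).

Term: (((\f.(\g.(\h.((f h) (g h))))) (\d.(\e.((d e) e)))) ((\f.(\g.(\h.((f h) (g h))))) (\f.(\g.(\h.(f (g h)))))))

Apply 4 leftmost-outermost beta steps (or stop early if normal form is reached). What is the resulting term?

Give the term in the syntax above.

Answer: (\h.((h (((\f.(\g.(\h.((f h) (g h))))) (\f.(\g.(\h.(f (g h)))))) h)) (((\f.(\g.(\h.((f h) (g h))))) (\f.(\g.(\h.(f (g h)))))) h)))

Derivation:
Step 0: (((\f.(\g.(\h.((f h) (g h))))) (\d.(\e.((d e) e)))) ((\f.(\g.(\h.((f h) (g h))))) (\f.(\g.(\h.(f (g h)))))))
Step 1: ((\g.(\h.(((\d.(\e.((d e) e))) h) (g h)))) ((\f.(\g.(\h.((f h) (g h))))) (\f.(\g.(\h.(f (g h)))))))
Step 2: (\h.(((\d.(\e.((d e) e))) h) (((\f.(\g.(\h.((f h) (g h))))) (\f.(\g.(\h.(f (g h)))))) h)))
Step 3: (\h.((\e.((h e) e)) (((\f.(\g.(\h.((f h) (g h))))) (\f.(\g.(\h.(f (g h)))))) h)))
Step 4: (\h.((h (((\f.(\g.(\h.((f h) (g h))))) (\f.(\g.(\h.(f (g h)))))) h)) (((\f.(\g.(\h.((f h) (g h))))) (\f.(\g.(\h.(f (g h)))))) h)))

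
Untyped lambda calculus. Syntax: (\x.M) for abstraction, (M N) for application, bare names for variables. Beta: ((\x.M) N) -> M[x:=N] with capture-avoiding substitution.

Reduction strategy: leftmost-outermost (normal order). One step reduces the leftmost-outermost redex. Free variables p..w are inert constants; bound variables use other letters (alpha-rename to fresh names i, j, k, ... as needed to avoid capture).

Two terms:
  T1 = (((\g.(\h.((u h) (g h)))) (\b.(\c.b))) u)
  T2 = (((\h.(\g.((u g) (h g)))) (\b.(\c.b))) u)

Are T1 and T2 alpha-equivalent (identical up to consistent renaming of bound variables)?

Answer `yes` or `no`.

Answer: yes

Derivation:
Term 1: (((\g.(\h.((u h) (g h)))) (\b.(\c.b))) u)
Term 2: (((\h.(\g.((u g) (h g)))) (\b.(\c.b))) u)
Alpha-equivalence: compare structure up to binder renaming.
Result: True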